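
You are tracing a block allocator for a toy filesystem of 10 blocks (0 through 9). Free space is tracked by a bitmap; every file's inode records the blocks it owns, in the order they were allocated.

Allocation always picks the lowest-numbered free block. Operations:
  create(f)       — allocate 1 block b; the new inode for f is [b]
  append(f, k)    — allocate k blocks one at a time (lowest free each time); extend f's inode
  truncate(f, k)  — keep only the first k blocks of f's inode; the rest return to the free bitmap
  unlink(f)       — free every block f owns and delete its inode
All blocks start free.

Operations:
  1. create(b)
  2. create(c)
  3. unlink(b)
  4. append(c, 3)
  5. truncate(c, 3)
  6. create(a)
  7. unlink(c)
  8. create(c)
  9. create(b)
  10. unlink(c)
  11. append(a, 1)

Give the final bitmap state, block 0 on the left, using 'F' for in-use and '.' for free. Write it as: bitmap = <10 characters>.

[1] create(b) — b=0 (map F.........)
[2] create(c) — b=0 c=1 (map FF........)
[3] unlink(b) — c=1 (map .F........)
[4] append(c, 3) — c=1,0,2,3 (map FFFF......)
[5] truncate(c, 3) — c=1,0,2 (map FFF.......)
[6] create(a) — a=3 c=1,0,2 (map FFFF......)
[7] unlink(c) — a=3 (map ...F......)
[8] create(c) — a=3 c=0 (map F..F......)
[9] create(b) — a=3 b=1 c=0 (map FF.F......)
[10] unlink(c) — a=3 b=1 (map .F.F......)
[11] append(a, 1) — a=3,0 b=1 (map FF.F......)

bitmap = FF.F......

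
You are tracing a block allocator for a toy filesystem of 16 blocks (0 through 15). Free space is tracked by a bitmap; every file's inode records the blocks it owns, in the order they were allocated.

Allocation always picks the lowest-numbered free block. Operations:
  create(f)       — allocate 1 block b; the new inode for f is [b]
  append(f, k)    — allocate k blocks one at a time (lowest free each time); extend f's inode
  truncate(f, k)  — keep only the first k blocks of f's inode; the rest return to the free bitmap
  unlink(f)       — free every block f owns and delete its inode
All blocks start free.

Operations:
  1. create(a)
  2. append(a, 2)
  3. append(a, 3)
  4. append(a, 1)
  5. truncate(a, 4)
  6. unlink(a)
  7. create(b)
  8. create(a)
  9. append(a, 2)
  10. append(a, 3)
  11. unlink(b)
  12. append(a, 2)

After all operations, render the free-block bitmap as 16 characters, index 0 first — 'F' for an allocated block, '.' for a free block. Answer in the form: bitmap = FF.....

bitmap = FFFFFFFF........

create(a): bitmap=F............... | a=[0]
append(a, 2): bitmap=FFF............. | a=[0, 1, 2]
append(a, 3): bitmap=FFFFFF.......... | a=[0, 1, 2, 3, 4, 5]
append(a, 1): bitmap=FFFFFFF......... | a=[0, 1, 2, 3, 4, 5, 6]
truncate(a, 4): bitmap=FFFF............ | a=[0, 1, 2, 3]
unlink(a): bitmap=................ | 
create(b): bitmap=F............... | b=[0]
create(a): bitmap=FF.............. | a=[1] b=[0]
append(a, 2): bitmap=FFFF............ | a=[1, 2, 3] b=[0]
append(a, 3): bitmap=FFFFFFF......... | a=[1, 2, 3, 4, 5, 6] b=[0]
unlink(b): bitmap=.FFFFFF......... | a=[1, 2, 3, 4, 5, 6]
append(a, 2): bitmap=FFFFFFFF........ | a=[1, 2, 3, 4, 5, 6, 0, 7]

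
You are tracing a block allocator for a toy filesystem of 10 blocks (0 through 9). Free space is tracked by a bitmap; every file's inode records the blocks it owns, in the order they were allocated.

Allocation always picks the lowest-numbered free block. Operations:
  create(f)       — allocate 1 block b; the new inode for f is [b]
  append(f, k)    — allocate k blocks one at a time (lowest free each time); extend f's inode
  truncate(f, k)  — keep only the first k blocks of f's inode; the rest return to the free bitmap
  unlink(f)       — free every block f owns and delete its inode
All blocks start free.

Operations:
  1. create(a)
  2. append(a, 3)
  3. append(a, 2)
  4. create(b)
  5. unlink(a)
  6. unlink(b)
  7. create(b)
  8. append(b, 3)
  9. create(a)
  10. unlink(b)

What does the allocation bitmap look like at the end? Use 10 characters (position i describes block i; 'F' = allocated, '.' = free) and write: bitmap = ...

bitmap = ....F.....

[1] create(a) — a=0 (map F.........)
[2] append(a, 3) — a=0,1,2,3 (map FFFF......)
[3] append(a, 2) — a=0,1,2,3,4,5 (map FFFFFF....)
[4] create(b) — a=0,1,2,3,4,5 b=6 (map FFFFFFF...)
[5] unlink(a) — b=6 (map ......F...)
[6] unlink(b) —  (map ..........)
[7] create(b) — b=0 (map F.........)
[8] append(b, 3) — b=0,1,2,3 (map FFFF......)
[9] create(a) — a=4 b=0,1,2,3 (map FFFFF.....)
[10] unlink(b) — a=4 (map ....F.....)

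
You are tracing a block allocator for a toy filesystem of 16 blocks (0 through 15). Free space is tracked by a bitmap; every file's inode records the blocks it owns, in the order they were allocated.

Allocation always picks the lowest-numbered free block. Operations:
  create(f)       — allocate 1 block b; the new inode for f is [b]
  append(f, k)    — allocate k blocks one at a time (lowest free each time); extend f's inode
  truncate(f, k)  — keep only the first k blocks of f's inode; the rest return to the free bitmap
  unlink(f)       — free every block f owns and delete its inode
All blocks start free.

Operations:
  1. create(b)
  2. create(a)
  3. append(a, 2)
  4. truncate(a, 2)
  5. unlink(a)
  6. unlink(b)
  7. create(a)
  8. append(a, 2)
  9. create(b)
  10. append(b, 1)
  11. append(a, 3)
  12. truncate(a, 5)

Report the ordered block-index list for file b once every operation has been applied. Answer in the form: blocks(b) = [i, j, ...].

create(b): bitmap=F............... | b=[0]
create(a): bitmap=FF.............. | a=[1] b=[0]
append(a, 2): bitmap=FFFF............ | a=[1, 2, 3] b=[0]
truncate(a, 2): bitmap=FFF............. | a=[1, 2] b=[0]
unlink(a): bitmap=F............... | b=[0]
unlink(b): bitmap=................ | 
create(a): bitmap=F............... | a=[0]
append(a, 2): bitmap=FFF............. | a=[0, 1, 2]
create(b): bitmap=FFFF............ | a=[0, 1, 2] b=[3]
append(b, 1): bitmap=FFFFF........... | a=[0, 1, 2] b=[3, 4]
append(a, 3): bitmap=FFFFFFFF........ | a=[0, 1, 2, 5, 6, 7] b=[3, 4]
truncate(a, 5): bitmap=FFFFFFF......... | a=[0, 1, 2, 5, 6] b=[3, 4]

blocks(b) = [3, 4]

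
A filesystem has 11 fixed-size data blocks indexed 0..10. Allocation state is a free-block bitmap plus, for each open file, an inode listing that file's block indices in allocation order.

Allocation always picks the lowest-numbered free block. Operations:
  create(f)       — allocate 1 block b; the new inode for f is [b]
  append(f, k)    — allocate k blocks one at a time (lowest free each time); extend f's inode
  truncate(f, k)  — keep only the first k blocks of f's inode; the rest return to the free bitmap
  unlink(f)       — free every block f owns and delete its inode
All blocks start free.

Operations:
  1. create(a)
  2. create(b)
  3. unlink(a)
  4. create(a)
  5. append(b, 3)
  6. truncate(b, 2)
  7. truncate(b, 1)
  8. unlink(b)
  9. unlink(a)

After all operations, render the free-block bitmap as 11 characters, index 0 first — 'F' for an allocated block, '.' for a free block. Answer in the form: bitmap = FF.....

after create(a) → a:[0]  free=[F..........]
after create(b) → a:[0], b:[1]  free=[FF.........]
after unlink(a) → b:[1]  free=[.F.........]
after create(a) → a:[0], b:[1]  free=[FF.........]
after append(b, 3) → a:[0], b:[1, 2, 3, 4]  free=[FFFFF......]
after truncate(b, 2) → a:[0], b:[1, 2]  free=[FFF........]
after truncate(b, 1) → a:[0], b:[1]  free=[FF.........]
after unlink(b) → a:[0]  free=[F..........]
after unlink(a) →   free=[...........]

bitmap = ...........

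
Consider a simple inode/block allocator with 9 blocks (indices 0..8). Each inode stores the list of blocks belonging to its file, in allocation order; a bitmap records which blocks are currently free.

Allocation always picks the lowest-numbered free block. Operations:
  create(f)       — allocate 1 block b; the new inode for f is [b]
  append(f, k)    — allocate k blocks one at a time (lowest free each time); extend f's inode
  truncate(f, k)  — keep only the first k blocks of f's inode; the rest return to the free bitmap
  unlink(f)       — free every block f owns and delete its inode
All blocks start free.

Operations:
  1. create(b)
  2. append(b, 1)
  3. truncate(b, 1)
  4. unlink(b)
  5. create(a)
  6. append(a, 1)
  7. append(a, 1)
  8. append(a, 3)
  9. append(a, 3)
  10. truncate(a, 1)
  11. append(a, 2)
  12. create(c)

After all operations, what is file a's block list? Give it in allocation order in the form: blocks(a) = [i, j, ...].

blocks(a) = [0, 1, 2]

  1. create(b)  ⇒  F........  {b→[0]}
  2. append(b, 1)  ⇒  FF.......  {b→[0, 1]}
  3. truncate(b, 1)  ⇒  F........  {b→[0]}
  4. unlink(b)  ⇒  .........  {}
  5. create(a)  ⇒  F........  {a→[0]}
  6. append(a, 1)  ⇒  FF.......  {a→[0, 1]}
  7. append(a, 1)  ⇒  FFF......  {a→[0, 1, 2]}
  8. append(a, 3)  ⇒  FFFFFF...  {a→[0, 1, 2, 3, 4, 5]}
  9. append(a, 3)  ⇒  FFFFFFFFF  {a→[0, 1, 2, 3, 4, 5, 6, 7, 8]}
  10. truncate(a, 1)  ⇒  F........  {a→[0]}
  11. append(a, 2)  ⇒  FFF......  {a→[0, 1, 2]}
  12. create(c)  ⇒  FFFF.....  {a→[0, 1, 2]; c→[3]}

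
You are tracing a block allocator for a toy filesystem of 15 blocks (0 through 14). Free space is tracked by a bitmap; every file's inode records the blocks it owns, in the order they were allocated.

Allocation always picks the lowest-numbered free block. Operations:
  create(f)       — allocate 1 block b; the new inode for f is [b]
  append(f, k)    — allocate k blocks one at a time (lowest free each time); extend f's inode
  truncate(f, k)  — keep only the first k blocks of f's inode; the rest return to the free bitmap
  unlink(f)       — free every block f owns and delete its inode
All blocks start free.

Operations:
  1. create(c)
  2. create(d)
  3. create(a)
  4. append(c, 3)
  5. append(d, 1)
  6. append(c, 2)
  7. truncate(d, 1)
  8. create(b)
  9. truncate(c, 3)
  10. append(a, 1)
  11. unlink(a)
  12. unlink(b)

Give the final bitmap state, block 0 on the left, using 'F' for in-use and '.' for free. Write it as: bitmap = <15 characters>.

after create(c) → c:[0]  free=[F..............]
after create(d) → c:[0], d:[1]  free=[FF.............]
after create(a) → a:[2], c:[0], d:[1]  free=[FFF............]
after append(c, 3) → a:[2], c:[0, 3, 4, 5], d:[1]  free=[FFFFFF.........]
after append(d, 1) → a:[2], c:[0, 3, 4, 5], d:[1, 6]  free=[FFFFFFF........]
after append(c, 2) → a:[2], c:[0, 3, 4, 5, 7, 8], d:[1, 6]  free=[FFFFFFFFF......]
after truncate(d, 1) → a:[2], c:[0, 3, 4, 5, 7, 8], d:[1]  free=[FFFFFF.FF......]
after create(b) → a:[2], b:[6], c:[0, 3, 4, 5, 7, 8], d:[1]  free=[FFFFFFFFF......]
after truncate(c, 3) → a:[2], b:[6], c:[0, 3, 4], d:[1]  free=[FFFFF.F........]
after append(a, 1) → a:[2, 5], b:[6], c:[0, 3, 4], d:[1]  free=[FFFFFFF........]
after unlink(a) → b:[6], c:[0, 3, 4], d:[1]  free=[FF.FF.F........]
after unlink(b) → c:[0, 3, 4], d:[1]  free=[FF.FF..........]

bitmap = FF.FF..........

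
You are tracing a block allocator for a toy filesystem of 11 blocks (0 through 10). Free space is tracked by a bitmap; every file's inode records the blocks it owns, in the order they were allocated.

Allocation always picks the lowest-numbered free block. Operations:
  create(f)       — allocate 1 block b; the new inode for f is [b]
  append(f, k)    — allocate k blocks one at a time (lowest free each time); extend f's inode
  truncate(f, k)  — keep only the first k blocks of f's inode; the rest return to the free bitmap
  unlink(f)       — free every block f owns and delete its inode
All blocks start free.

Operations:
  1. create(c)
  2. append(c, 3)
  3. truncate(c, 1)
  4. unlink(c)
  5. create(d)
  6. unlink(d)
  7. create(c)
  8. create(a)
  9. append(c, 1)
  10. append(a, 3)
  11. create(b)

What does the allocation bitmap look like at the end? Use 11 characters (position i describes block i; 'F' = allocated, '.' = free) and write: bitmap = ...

bitmap = FFFFFFF....

[1] create(c) — c=0 (map F..........)
[2] append(c, 3) — c=0,1,2,3 (map FFFF.......)
[3] truncate(c, 1) — c=0 (map F..........)
[4] unlink(c) —  (map ...........)
[5] create(d) — d=0 (map F..........)
[6] unlink(d) —  (map ...........)
[7] create(c) — c=0 (map F..........)
[8] create(a) — a=1 c=0 (map FF.........)
[9] append(c, 1) — a=1 c=0,2 (map FFF........)
[10] append(a, 3) — a=1,3,4,5 c=0,2 (map FFFFFF.....)
[11] create(b) — a=1,3,4,5 b=6 c=0,2 (map FFFFFFF....)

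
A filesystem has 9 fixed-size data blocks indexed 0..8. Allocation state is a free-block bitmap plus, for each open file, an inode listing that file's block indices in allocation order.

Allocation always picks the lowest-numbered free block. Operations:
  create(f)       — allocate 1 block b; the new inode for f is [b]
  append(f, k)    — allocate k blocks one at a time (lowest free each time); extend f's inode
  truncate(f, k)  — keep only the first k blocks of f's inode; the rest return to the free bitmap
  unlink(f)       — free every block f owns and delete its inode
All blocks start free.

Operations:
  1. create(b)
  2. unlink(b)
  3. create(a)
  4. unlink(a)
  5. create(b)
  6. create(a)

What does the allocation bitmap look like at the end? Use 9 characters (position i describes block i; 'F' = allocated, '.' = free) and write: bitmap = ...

[1] create(b) — b=0 (map F........)
[2] unlink(b) —  (map .........)
[3] create(a) — a=0 (map F........)
[4] unlink(a) —  (map .........)
[5] create(b) — b=0 (map F........)
[6] create(a) — a=1 b=0 (map FF.......)

bitmap = FF.......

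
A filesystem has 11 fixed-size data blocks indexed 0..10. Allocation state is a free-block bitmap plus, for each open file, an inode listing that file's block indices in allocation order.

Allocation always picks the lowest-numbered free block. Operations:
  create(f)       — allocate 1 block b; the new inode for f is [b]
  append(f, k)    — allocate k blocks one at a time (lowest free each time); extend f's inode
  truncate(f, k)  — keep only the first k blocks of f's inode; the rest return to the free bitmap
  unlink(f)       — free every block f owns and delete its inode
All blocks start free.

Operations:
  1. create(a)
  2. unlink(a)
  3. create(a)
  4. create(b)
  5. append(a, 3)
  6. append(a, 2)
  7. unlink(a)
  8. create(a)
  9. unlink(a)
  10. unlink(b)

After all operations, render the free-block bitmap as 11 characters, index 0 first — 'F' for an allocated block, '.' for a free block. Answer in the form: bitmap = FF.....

bitmap = ...........

[1] create(a) — a=0 (map F..........)
[2] unlink(a) —  (map ...........)
[3] create(a) — a=0 (map F..........)
[4] create(b) — a=0 b=1 (map FF.........)
[5] append(a, 3) — a=0,2,3,4 b=1 (map FFFFF......)
[6] append(a, 2) — a=0,2,3,4,5,6 b=1 (map FFFFFFF....)
[7] unlink(a) — b=1 (map .F.........)
[8] create(a) — a=0 b=1 (map FF.........)
[9] unlink(a) — b=1 (map .F.........)
[10] unlink(b) —  (map ...........)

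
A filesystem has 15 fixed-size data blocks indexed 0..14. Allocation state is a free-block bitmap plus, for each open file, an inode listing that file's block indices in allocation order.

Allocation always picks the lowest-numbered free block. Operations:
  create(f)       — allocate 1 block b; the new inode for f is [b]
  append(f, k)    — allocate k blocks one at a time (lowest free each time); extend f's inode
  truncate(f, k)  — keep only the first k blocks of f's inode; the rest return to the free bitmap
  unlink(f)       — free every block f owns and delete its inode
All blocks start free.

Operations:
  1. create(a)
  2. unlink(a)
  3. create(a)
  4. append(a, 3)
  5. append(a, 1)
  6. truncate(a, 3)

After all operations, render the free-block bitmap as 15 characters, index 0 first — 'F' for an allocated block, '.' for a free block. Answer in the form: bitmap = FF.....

bitmap = FFF............

after create(a) → a:[0]  free=[F..............]
after unlink(a) →   free=[...............]
after create(a) → a:[0]  free=[F..............]
after append(a, 3) → a:[0, 1, 2, 3]  free=[FFFF...........]
after append(a, 1) → a:[0, 1, 2, 3, 4]  free=[FFFFF..........]
after truncate(a, 3) → a:[0, 1, 2]  free=[FFF............]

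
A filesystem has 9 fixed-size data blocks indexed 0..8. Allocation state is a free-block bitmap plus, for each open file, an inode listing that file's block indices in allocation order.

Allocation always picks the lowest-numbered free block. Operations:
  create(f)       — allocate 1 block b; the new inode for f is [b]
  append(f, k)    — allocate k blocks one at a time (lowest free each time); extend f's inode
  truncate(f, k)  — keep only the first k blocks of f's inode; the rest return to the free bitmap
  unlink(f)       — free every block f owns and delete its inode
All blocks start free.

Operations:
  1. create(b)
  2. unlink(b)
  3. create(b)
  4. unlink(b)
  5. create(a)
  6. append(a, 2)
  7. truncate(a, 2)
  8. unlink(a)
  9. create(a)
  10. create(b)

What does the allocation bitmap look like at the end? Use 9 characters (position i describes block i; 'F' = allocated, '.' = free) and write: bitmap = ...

bitmap = FF.......

[1] create(b) — b=0 (map F........)
[2] unlink(b) —  (map .........)
[3] create(b) — b=0 (map F........)
[4] unlink(b) —  (map .........)
[5] create(a) — a=0 (map F........)
[6] append(a, 2) — a=0,1,2 (map FFF......)
[7] truncate(a, 2) — a=0,1 (map FF.......)
[8] unlink(a) —  (map .........)
[9] create(a) — a=0 (map F........)
[10] create(b) — a=0 b=1 (map FF.......)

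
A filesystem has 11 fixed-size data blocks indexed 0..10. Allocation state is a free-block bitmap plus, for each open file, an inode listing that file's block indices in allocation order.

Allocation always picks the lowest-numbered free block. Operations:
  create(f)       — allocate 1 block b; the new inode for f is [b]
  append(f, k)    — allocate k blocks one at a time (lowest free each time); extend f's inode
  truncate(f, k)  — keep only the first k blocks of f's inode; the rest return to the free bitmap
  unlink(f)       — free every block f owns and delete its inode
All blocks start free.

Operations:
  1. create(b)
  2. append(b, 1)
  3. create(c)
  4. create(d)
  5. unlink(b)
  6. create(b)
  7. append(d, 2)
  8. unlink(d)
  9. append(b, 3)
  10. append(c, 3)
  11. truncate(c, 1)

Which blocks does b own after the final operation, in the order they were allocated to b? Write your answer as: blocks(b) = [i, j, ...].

after create(b) → b:[0]  free=[F..........]
after append(b, 1) → b:[0, 1]  free=[FF.........]
after create(c) → b:[0, 1], c:[2]  free=[FFF........]
after create(d) → b:[0, 1], c:[2], d:[3]  free=[FFFF.......]
after unlink(b) → c:[2], d:[3]  free=[..FF.......]
after create(b) → b:[0], c:[2], d:[3]  free=[F.FF.......]
after append(d, 2) → b:[0], c:[2], d:[3, 1, 4]  free=[FFFFF......]
after unlink(d) → b:[0], c:[2]  free=[F.F........]
after append(b, 3) → b:[0, 1, 3, 4], c:[2]  free=[FFFFF......]
after append(c, 3) → b:[0, 1, 3, 4], c:[2, 5, 6, 7]  free=[FFFFFFFF...]
after truncate(c, 1) → b:[0, 1, 3, 4], c:[2]  free=[FFFFF......]

blocks(b) = [0, 1, 3, 4]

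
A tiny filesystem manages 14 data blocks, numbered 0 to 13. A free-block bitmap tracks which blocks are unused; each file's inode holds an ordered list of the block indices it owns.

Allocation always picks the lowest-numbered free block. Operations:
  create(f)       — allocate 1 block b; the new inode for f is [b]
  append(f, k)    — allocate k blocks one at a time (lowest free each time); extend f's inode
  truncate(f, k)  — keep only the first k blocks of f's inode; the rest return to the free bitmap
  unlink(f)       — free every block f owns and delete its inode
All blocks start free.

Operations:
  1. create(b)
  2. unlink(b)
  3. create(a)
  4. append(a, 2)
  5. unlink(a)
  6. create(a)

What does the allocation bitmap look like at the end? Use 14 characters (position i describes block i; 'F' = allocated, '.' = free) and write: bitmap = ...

bitmap = F.............

after create(b) → b:[0]  free=[F.............]
after unlink(b) →   free=[..............]
after create(a) → a:[0]  free=[F.............]
after append(a, 2) → a:[0, 1, 2]  free=[FFF...........]
after unlink(a) →   free=[..............]
after create(a) → a:[0]  free=[F.............]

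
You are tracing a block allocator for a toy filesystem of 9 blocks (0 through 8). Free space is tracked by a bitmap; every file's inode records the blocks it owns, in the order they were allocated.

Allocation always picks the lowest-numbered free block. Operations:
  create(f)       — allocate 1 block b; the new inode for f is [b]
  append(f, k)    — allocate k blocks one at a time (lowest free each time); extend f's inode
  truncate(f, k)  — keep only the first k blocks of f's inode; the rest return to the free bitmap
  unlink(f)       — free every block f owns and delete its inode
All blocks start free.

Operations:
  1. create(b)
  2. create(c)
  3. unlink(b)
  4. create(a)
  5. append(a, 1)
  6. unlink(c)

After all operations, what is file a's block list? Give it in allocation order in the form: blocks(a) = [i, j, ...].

blocks(a) = [0, 2]

[1] create(b) — b=0 (map F........)
[2] create(c) — b=0 c=1 (map FF.......)
[3] unlink(b) — c=1 (map .F.......)
[4] create(a) — a=0 c=1 (map FF.......)
[5] append(a, 1) — a=0,2 c=1 (map FFF......)
[6] unlink(c) — a=0,2 (map F.F......)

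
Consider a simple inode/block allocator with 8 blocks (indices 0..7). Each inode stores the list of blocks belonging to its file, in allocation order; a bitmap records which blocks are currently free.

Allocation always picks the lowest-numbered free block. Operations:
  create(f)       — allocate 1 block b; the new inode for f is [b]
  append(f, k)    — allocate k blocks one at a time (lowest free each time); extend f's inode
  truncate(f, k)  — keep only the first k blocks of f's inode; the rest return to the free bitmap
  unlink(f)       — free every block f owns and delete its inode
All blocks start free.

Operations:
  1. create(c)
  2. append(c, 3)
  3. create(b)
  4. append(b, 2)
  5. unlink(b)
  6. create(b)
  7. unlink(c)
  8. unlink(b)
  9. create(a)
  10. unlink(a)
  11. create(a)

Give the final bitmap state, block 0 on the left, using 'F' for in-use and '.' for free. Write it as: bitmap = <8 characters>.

bitmap = F.......

after create(c) → c:[0]  free=[F.......]
after append(c, 3) → c:[0, 1, 2, 3]  free=[FFFF....]
after create(b) → b:[4], c:[0, 1, 2, 3]  free=[FFFFF...]
after append(b, 2) → b:[4, 5, 6], c:[0, 1, 2, 3]  free=[FFFFFFF.]
after unlink(b) → c:[0, 1, 2, 3]  free=[FFFF....]
after create(b) → b:[4], c:[0, 1, 2, 3]  free=[FFFFF...]
after unlink(c) → b:[4]  free=[....F...]
after unlink(b) →   free=[........]
after create(a) → a:[0]  free=[F.......]
after unlink(a) →   free=[........]
after create(a) → a:[0]  free=[F.......]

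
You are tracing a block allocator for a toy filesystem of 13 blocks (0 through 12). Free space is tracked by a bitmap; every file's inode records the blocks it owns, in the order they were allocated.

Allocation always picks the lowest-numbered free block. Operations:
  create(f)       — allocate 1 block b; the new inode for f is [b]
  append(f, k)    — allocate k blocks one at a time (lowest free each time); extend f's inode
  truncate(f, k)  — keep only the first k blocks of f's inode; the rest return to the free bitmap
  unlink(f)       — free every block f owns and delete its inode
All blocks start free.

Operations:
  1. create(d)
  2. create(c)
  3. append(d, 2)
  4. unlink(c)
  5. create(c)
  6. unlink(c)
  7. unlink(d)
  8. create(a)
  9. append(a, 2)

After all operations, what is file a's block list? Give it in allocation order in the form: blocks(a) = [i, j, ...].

blocks(a) = [0, 1, 2]

[1] create(d) — d=0 (map F............)
[2] create(c) — c=1 d=0 (map FF...........)
[3] append(d, 2) — c=1 d=0,2,3 (map FFFF.........)
[4] unlink(c) — d=0,2,3 (map F.FF.........)
[5] create(c) — c=1 d=0,2,3 (map FFFF.........)
[6] unlink(c) — d=0,2,3 (map F.FF.........)
[7] unlink(d) —  (map .............)
[8] create(a) — a=0 (map F............)
[9] append(a, 2) — a=0,1,2 (map FFF..........)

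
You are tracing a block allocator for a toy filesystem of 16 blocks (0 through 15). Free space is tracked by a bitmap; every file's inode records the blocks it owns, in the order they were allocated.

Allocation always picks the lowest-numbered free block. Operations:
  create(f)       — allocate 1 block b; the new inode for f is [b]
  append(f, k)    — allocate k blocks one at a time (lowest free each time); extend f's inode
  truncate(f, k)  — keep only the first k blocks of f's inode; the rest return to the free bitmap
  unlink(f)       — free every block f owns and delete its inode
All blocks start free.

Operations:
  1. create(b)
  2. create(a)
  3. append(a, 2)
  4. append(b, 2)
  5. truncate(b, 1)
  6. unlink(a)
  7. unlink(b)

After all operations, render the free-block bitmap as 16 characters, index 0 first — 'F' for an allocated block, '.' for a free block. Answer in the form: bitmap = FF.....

bitmap = ................

  1. create(b)  ⇒  F...............  {b→[0]}
  2. create(a)  ⇒  FF..............  {a→[1]; b→[0]}
  3. append(a, 2)  ⇒  FFFF............  {a→[1, 2, 3]; b→[0]}
  4. append(b, 2)  ⇒  FFFFFF..........  {a→[1, 2, 3]; b→[0, 4, 5]}
  5. truncate(b, 1)  ⇒  FFFF............  {a→[1, 2, 3]; b→[0]}
  6. unlink(a)  ⇒  F...............  {b→[0]}
  7. unlink(b)  ⇒  ................  {}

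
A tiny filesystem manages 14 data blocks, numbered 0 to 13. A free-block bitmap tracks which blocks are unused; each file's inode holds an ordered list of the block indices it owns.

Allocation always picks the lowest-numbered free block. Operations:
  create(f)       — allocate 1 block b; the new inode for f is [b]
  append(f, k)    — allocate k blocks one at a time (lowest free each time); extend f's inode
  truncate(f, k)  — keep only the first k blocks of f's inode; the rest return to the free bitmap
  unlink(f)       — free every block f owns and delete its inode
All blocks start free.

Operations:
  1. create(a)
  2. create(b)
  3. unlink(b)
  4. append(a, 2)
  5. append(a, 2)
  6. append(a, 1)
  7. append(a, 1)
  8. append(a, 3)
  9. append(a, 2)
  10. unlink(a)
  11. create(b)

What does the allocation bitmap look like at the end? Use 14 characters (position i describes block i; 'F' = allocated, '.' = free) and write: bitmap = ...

bitmap = F.............

  1. create(a)  ⇒  F.............  {a→[0]}
  2. create(b)  ⇒  FF............  {a→[0]; b→[1]}
  3. unlink(b)  ⇒  F.............  {a→[0]}
  4. append(a, 2)  ⇒  FFF...........  {a→[0, 1, 2]}
  5. append(a, 2)  ⇒  FFFFF.........  {a→[0, 1, 2, 3, 4]}
  6. append(a, 1)  ⇒  FFFFFF........  {a→[0, 1, 2, 3, 4, 5]}
  7. append(a, 1)  ⇒  FFFFFFF.......  {a→[0, 1, 2, 3, 4, 5, 6]}
  8. append(a, 3)  ⇒  FFFFFFFFFF....  {a→[0, 1, 2, 3, 4, 5, 6, 7, 8, 9]}
  9. append(a, 2)  ⇒  FFFFFFFFFFFF..  {a→[0, 1, 2, 3, 4, 5, 6, 7, 8, 9, 10, 11]}
  10. unlink(a)  ⇒  ..............  {}
  11. create(b)  ⇒  F.............  {b→[0]}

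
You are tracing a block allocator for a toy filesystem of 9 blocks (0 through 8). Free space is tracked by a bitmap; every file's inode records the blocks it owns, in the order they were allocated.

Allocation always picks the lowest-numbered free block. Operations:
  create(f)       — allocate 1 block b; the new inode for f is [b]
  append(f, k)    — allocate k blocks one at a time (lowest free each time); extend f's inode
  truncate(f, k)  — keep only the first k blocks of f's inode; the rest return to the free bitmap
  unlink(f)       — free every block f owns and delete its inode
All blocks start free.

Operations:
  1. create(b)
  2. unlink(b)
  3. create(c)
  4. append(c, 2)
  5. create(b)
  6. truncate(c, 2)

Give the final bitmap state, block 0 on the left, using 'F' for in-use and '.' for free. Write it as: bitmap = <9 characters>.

bitmap = FF.F.....

[1] create(b) — b=0 (map F........)
[2] unlink(b) —  (map .........)
[3] create(c) — c=0 (map F........)
[4] append(c, 2) — c=0,1,2 (map FFF......)
[5] create(b) — b=3 c=0,1,2 (map FFFF.....)
[6] truncate(c, 2) — b=3 c=0,1 (map FF.F.....)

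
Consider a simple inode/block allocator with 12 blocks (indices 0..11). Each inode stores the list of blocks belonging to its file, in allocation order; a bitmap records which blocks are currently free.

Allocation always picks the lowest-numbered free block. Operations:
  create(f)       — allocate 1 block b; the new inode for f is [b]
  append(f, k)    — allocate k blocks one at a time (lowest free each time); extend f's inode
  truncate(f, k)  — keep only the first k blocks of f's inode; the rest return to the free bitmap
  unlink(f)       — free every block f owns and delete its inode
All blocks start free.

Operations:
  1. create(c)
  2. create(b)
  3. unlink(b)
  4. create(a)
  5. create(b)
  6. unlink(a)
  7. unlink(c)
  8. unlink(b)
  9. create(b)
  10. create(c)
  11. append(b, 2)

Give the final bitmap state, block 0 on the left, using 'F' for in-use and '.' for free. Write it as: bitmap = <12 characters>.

bitmap = FFFF........

[1] create(c) — c=0 (map F...........)
[2] create(b) — b=1 c=0 (map FF..........)
[3] unlink(b) — c=0 (map F...........)
[4] create(a) — a=1 c=0 (map FF..........)
[5] create(b) — a=1 b=2 c=0 (map FFF.........)
[6] unlink(a) — b=2 c=0 (map F.F.........)
[7] unlink(c) — b=2 (map ..F.........)
[8] unlink(b) —  (map ............)
[9] create(b) — b=0 (map F...........)
[10] create(c) — b=0 c=1 (map FF..........)
[11] append(b, 2) — b=0,2,3 c=1 (map FFFF........)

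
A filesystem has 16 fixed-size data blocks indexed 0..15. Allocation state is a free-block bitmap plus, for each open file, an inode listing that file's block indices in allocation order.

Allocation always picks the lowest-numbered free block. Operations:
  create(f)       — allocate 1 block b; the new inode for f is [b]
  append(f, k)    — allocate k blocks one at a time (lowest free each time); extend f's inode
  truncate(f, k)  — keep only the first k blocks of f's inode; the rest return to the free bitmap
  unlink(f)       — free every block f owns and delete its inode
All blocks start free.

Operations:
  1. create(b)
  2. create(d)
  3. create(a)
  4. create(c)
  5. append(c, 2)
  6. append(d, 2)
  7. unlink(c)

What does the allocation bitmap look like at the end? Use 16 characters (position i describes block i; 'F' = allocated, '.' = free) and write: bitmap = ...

bitmap = FFF...FF........

  1. create(b)  ⇒  F...............  {b→[0]}
  2. create(d)  ⇒  FF..............  {b→[0]; d→[1]}
  3. create(a)  ⇒  FFF.............  {a→[2]; b→[0]; d→[1]}
  4. create(c)  ⇒  FFFF............  {a→[2]; b→[0]; c→[3]; d→[1]}
  5. append(c, 2)  ⇒  FFFFFF..........  {a→[2]; b→[0]; c→[3, 4, 5]; d→[1]}
  6. append(d, 2)  ⇒  FFFFFFFF........  {a→[2]; b→[0]; c→[3, 4, 5]; d→[1, 6, 7]}
  7. unlink(c)  ⇒  FFF...FF........  {a→[2]; b→[0]; d→[1, 6, 7]}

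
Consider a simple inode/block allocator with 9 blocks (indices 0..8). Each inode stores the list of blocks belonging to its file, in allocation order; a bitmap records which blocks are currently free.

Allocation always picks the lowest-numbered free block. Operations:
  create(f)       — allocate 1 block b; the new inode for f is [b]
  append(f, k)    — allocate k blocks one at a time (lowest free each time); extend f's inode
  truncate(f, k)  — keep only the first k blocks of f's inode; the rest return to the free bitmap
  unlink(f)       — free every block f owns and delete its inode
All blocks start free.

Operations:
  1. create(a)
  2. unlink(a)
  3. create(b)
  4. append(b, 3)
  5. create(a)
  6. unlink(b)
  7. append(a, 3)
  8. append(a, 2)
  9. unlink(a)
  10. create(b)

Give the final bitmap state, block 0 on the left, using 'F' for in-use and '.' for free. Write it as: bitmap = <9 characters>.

after create(a) → a:[0]  free=[F........]
after unlink(a) →   free=[.........]
after create(b) → b:[0]  free=[F........]
after append(b, 3) → b:[0, 1, 2, 3]  free=[FFFF.....]
after create(a) → a:[4], b:[0, 1, 2, 3]  free=[FFFFF....]
after unlink(b) → a:[4]  free=[....F....]
after append(a, 3) → a:[4, 0, 1, 2]  free=[FFF.F....]
after append(a, 2) → a:[4, 0, 1, 2, 3, 5]  free=[FFFFFF...]
after unlink(a) →   free=[.........]
after create(b) → b:[0]  free=[F........]

bitmap = F........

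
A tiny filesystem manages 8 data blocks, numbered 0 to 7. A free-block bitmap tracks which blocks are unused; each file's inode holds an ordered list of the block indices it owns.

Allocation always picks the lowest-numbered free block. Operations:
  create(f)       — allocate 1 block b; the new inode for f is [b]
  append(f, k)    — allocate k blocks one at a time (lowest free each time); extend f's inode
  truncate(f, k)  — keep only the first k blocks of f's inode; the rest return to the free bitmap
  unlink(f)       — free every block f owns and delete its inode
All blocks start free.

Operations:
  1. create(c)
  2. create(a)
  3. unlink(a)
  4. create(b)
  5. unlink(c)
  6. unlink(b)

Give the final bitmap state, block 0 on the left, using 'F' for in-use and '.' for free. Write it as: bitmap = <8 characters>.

[1] create(c) — c=0 (map F.......)
[2] create(a) — a=1 c=0 (map FF......)
[3] unlink(a) — c=0 (map F.......)
[4] create(b) — b=1 c=0 (map FF......)
[5] unlink(c) — b=1 (map .F......)
[6] unlink(b) —  (map ........)

bitmap = ........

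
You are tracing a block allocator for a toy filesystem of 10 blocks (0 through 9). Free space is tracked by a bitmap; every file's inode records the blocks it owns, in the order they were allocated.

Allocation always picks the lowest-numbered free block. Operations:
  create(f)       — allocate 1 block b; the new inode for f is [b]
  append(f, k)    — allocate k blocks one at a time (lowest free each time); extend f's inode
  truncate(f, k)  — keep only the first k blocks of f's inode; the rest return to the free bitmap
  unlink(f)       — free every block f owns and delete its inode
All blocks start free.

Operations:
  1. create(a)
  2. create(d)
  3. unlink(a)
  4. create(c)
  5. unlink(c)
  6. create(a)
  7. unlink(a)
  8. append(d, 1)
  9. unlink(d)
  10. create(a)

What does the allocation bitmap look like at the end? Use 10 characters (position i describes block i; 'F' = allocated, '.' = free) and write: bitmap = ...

bitmap = F.........

  1. create(a)  ⇒  F.........  {a→[0]}
  2. create(d)  ⇒  FF........  {a→[0]; d→[1]}
  3. unlink(a)  ⇒  .F........  {d→[1]}
  4. create(c)  ⇒  FF........  {c→[0]; d→[1]}
  5. unlink(c)  ⇒  .F........  {d→[1]}
  6. create(a)  ⇒  FF........  {a→[0]; d→[1]}
  7. unlink(a)  ⇒  .F........  {d→[1]}
  8. append(d, 1)  ⇒  FF........  {d→[1, 0]}
  9. unlink(d)  ⇒  ..........  {}
  10. create(a)  ⇒  F.........  {a→[0]}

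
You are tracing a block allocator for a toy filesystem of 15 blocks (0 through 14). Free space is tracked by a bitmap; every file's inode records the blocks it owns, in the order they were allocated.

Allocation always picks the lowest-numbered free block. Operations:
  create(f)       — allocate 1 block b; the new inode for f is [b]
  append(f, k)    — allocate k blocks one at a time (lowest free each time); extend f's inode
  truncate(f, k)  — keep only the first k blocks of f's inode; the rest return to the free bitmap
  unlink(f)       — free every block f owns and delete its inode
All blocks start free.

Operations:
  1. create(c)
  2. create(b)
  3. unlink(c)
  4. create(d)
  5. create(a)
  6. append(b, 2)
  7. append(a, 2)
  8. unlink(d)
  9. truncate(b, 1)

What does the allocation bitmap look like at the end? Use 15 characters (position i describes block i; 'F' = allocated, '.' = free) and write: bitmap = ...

bitmap = .FF..FF........

after create(c) → c:[0]  free=[F..............]
after create(b) → b:[1], c:[0]  free=[FF.............]
after unlink(c) → b:[1]  free=[.F.............]
after create(d) → b:[1], d:[0]  free=[FF.............]
after create(a) → a:[2], b:[1], d:[0]  free=[FFF............]
after append(b, 2) → a:[2], b:[1, 3, 4], d:[0]  free=[FFFFF..........]
after append(a, 2) → a:[2, 5, 6], b:[1, 3, 4], d:[0]  free=[FFFFFFF........]
after unlink(d) → a:[2, 5, 6], b:[1, 3, 4]  free=[.FFFFFF........]
after truncate(b, 1) → a:[2, 5, 6], b:[1]  free=[.FF..FF........]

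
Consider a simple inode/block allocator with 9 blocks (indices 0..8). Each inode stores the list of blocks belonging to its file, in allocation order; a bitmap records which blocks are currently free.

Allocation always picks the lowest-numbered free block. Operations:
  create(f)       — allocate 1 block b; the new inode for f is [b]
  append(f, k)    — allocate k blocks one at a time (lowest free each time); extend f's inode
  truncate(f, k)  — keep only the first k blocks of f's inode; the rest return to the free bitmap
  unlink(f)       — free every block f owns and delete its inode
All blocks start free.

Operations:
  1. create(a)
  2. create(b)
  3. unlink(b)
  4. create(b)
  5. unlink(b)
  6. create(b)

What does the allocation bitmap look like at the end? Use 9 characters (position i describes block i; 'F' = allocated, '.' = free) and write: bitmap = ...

bitmap = FF.......

after create(a) → a:[0]  free=[F........]
after create(b) → a:[0], b:[1]  free=[FF.......]
after unlink(b) → a:[0]  free=[F........]
after create(b) → a:[0], b:[1]  free=[FF.......]
after unlink(b) → a:[0]  free=[F........]
after create(b) → a:[0], b:[1]  free=[FF.......]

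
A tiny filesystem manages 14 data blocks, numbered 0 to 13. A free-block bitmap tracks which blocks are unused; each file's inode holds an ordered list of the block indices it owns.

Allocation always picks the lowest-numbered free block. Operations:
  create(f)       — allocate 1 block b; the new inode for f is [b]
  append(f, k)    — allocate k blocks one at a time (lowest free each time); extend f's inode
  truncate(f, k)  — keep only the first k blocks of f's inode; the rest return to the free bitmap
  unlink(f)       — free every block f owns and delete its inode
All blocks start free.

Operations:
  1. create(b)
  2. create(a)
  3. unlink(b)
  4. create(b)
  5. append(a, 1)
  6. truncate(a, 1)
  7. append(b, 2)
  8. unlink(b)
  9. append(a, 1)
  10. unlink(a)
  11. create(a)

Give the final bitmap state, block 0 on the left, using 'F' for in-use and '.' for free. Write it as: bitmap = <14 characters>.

bitmap = F.............

[1] create(b) — b=0 (map F.............)
[2] create(a) — a=1 b=0 (map FF............)
[3] unlink(b) — a=1 (map .F............)
[4] create(b) — a=1 b=0 (map FF............)
[5] append(a, 1) — a=1,2 b=0 (map FFF...........)
[6] truncate(a, 1) — a=1 b=0 (map FF............)
[7] append(b, 2) — a=1 b=0,2,3 (map FFFF..........)
[8] unlink(b) — a=1 (map .F............)
[9] append(a, 1) — a=1,0 (map FF............)
[10] unlink(a) —  (map ..............)
[11] create(a) — a=0 (map F.............)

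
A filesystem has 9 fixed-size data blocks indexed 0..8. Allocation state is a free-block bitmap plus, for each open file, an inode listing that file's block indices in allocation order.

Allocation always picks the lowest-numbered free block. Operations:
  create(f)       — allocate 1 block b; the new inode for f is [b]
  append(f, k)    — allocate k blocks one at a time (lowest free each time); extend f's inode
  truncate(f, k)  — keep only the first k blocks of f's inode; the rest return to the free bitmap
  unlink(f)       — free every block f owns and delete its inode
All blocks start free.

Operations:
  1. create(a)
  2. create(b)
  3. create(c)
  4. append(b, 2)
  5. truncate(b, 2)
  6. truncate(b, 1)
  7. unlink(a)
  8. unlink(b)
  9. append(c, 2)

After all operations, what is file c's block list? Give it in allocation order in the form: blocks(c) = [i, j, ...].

create(a): bitmap=F........ | a=[0]
create(b): bitmap=FF....... | a=[0] b=[1]
create(c): bitmap=FFF...... | a=[0] b=[1] c=[2]
append(b, 2): bitmap=FFFFF.... | a=[0] b=[1, 3, 4] c=[2]
truncate(b, 2): bitmap=FFFF..... | a=[0] b=[1, 3] c=[2]
truncate(b, 1): bitmap=FFF...... | a=[0] b=[1] c=[2]
unlink(a): bitmap=.FF...... | b=[1] c=[2]
unlink(b): bitmap=..F...... | c=[2]
append(c, 2): bitmap=FFF...... | c=[2, 0, 1]

blocks(c) = [2, 0, 1]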